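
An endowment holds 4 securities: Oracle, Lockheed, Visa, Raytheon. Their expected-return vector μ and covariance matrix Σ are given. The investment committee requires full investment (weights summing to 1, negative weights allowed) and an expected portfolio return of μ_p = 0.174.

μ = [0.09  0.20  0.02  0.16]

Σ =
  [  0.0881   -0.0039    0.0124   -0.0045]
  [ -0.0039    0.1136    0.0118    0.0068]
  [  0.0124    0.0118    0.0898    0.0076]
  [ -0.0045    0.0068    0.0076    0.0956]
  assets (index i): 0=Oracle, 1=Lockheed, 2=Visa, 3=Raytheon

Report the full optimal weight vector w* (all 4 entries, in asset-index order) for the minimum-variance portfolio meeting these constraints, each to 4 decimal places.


0.2834  0.4354  -0.1173  0.3985

u=Σ⁻¹μ = [1.2259  1.7374  -0.3130  1.6326]
v=Σ⁻¹𝟙 = [11.1064  7.7919  7.7479  9.8129]
a=μᵀu=0.712785  b=𝟙ᵀu=4.282976  c=𝟙ᵀv=36.459044  D=ac−b²=7.643569
λ₁=(c·0.174−b)/D = (36.459044·0.174−4.282976)/7.643569 = 0.269625
λ₂=(a−b·0.174)/D = (0.712785−4.282976·0.174)/7.643569 = -0.004246
w* = 0.269625·u + -0.004246·v:
  w_0 = 0.269625·1.2259 + -0.004246·11.1064 = 0.2834  (Oracle)
  w_1 = 0.269625·1.7374 + -0.004246·7.7919 = 0.4354  (Lockheed)
  w_2 = 0.269625·-0.3130 + -0.004246·7.7479 = -0.1173  (Visa)
  w_3 = 0.269625·1.6326 + -0.004246·9.8129 = 0.3985  (Raytheon)
Σw_i=1.0000  μᵀw=0.1740
σ²=wᵀΣw=λ₁·μ_p+λ₂ = 0.269625·0.174 + -0.004246 = 0.042669 ≈ 0.0427


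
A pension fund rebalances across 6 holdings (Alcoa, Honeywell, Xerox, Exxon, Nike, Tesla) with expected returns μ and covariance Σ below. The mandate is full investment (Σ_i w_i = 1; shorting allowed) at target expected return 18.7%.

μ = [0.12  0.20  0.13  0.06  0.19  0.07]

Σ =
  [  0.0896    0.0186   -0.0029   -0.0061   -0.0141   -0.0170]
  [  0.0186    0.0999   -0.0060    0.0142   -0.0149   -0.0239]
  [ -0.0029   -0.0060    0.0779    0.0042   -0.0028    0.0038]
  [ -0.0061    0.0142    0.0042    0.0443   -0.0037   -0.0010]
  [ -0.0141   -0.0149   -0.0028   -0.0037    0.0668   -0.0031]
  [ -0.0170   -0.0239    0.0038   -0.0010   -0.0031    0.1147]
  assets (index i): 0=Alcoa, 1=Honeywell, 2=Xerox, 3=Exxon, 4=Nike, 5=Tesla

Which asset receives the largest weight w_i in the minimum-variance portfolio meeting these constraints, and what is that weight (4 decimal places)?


Nike (0.4454)

u=Σ⁻¹μ = [1.8417  2.5920  1.9576  0.9602  4.0149  1.4754]
v=Σ⁻¹𝟙 = [17.1270  11.3096  13.3052  22.3283  23.5522  14.0038]
a=μᵀu=1.917603  b=𝟙ᵀu=12.841713  c=𝟙ᵀv=101.626107  D=ac−b²=29.968915
λ₁=(c·0.187−b)/D = (101.626107·0.187−12.841713)/29.968915 = 0.205625
λ₂=(a−b·0.187)/D = (1.917603−12.841713·0.187)/29.968915 = -0.016143
w* = 0.205625·u + -0.016143·v:
  w_0 = 0.205625·1.8417 + -0.016143·17.1270 = 0.1022  (Alcoa)
  w_1 = 0.205625·2.5920 + -0.016143·11.3096 = 0.3504  (Honeywell)
  w_2 = 0.205625·1.9576 + -0.016143·13.3052 = 0.1877  (Xerox)
  w_3 = 0.205625·0.9602 + -0.016143·22.3283 = -0.1630  (Exxon)
  w_4 = 0.205625·4.0149 + -0.016143·23.5522 = 0.4454  (Nike)
  w_5 = 0.205625·1.4754 + -0.016143·14.0038 = 0.0773  (Tesla)
Σw_i=1.0000  μᵀw=0.1870
σ²=wᵀΣw=λ₁·μ_p+λ₂ = 0.205625·0.187 + -0.016143 = 0.022309 ≈ 0.0223


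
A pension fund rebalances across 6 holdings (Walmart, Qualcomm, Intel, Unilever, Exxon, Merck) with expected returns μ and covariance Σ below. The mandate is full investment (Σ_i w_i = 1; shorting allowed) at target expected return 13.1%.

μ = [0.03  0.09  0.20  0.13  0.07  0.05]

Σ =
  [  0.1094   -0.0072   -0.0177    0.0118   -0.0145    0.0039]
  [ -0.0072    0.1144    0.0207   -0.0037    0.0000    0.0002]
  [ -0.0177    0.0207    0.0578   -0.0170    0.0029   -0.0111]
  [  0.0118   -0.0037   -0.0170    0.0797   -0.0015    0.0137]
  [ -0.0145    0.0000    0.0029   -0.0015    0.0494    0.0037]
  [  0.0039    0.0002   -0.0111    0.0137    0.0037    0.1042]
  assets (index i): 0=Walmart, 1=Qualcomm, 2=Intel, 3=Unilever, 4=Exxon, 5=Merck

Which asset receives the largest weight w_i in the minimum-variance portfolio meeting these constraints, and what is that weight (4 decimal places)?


Intel (0.4066)

p=Σ⁻¹μ = [0.9157  0.1186  4.4308  2.3785  1.4565  0.5529]
q=Σ⁻¹𝟙 = [14.6211  5.6610  24.6691  14.8062  22.8687  8.9080]
a=μᵀp=1.363111  b=𝟙ᵀp=9.852966  c=𝟙ᵀq=91.534149  D=ac−b²=27.690251
λ₁=(c·0.131−b)/D = (91.534149·0.131−9.852966)/27.690251 = 0.077212
λ₂=(a−b·0.131)/D = (1.363111−9.852966·0.131)/27.690251 = 0.002614
w* = 0.077212·p + 0.002614·q:
  w_0 = 0.077212·0.9157 + 0.002614·14.6211 = 0.1089  (Walmart)
  w_1 = 0.077212·0.1186 + 0.002614·5.6610 = 0.0240  (Qualcomm)
  w_2 = 0.077212·4.4308 + 0.002614·24.6691 = 0.4066  (Intel)
  w_3 = 0.077212·2.3785 + 0.002614·14.8062 = 0.2223  (Unilever)
  w_4 = 0.077212·1.4565 + 0.002614·22.8687 = 0.1722  (Exxon)
  w_5 = 0.077212·0.5529 + 0.002614·8.9080 = 0.0660  (Merck)
Σw_i=1.0000  μᵀw=0.1310
σ²=wᵀΣw=λ₁·μ_p+λ₂ = 0.077212·0.131 + 0.002614 = 0.012728 ≈ 0.0127


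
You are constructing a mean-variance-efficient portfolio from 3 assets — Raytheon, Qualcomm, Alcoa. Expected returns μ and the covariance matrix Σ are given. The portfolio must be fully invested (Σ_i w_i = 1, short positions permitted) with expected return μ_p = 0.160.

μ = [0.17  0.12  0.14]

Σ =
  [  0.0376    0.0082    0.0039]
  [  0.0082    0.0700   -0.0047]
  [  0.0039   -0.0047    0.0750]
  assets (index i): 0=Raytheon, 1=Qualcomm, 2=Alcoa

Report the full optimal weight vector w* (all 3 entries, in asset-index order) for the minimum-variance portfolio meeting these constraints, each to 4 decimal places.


x=Σ⁻¹μ = [4.0446  1.3574  1.7414]
y=Σ⁻¹𝟙 = [22.5232  12.5165  12.9465]
a=μᵀx=1.094272  b=𝟙ᵀx=7.143442  c=𝟙ᵀy=47.986259  D=ac−b²=1.481270
λ₁=(c·0.160−b)/D = (47.986259·0.160−7.143442)/1.481270 = 0.360744
λ₂=(a−b·0.160)/D = (1.094272−7.143442·0.160)/1.481270 = -0.032863
w* = 0.360744·x + -0.032863·y:
  w_0 = 0.360744·4.0446 + -0.032863·22.5232 = 0.7189  (Raytheon)
  w_1 = 0.360744·1.3574 + -0.032863·12.5165 = 0.0784  (Qualcomm)
  w_2 = 0.360744·1.7414 + -0.032863·12.9465 = 0.2027  (Alcoa)
Σw_i=1.0000  μᵀw=0.1600
σ²=wᵀΣw=λ₁·μ_p+λ₂ = 0.360744·0.160 + -0.032863 = 0.024856 ≈ 0.0249

0.7189  0.0784  0.2027


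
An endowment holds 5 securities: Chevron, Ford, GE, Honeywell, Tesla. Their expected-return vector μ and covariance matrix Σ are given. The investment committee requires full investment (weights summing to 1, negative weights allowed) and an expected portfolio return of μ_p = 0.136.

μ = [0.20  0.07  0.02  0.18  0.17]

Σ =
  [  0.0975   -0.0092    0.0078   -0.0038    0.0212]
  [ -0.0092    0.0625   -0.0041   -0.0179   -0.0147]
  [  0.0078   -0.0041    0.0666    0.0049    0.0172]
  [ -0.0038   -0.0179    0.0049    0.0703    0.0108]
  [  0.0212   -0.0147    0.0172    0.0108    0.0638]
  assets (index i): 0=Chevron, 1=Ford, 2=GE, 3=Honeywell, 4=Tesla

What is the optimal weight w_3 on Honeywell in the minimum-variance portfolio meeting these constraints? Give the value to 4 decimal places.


g=Σ⁻¹μ = [1.9835  2.7899  -0.5759  3.0672  2.2843]
h=Σ⁻¹𝟙 = [9.9330  26.4786  10.9074  18.8472  12.3433]
a=μᵀg=1.520911  b=𝟙ᵀg=9.549108  c=𝟙ᵀh=78.509483  D=ac−b²=28.220497
λ₁=(c·0.136−b)/D = (78.509483·0.136−9.549108)/28.220497 = 0.039977
λ₂=(a−b·0.136)/D = (1.520911−9.549108·0.136)/28.220497 = 0.007875
w* = 0.039977·g + 0.007875·h:
  w_0 = 0.039977·1.9835 + 0.007875·9.9330 = 0.1575  (Chevron)
  w_1 = 0.039977·2.7899 + 0.007875·26.4786 = 0.3200  (Ford)
  w_2 = 0.039977·-0.5759 + 0.007875·10.9074 = 0.0629  (GE)
  w_3 = 0.039977·3.0672 + 0.007875·18.8472 = 0.2710  (Honeywell)
  w_4 = 0.039977·2.2843 + 0.007875·12.3433 = 0.1885  (Tesla)
Σw_i=1.0000  μᵀw=0.1360
σ²=wᵀΣw=λ₁·μ_p+λ₂ = 0.039977·0.136 + 0.007875 = 0.013312 ≈ 0.0133

0.2710


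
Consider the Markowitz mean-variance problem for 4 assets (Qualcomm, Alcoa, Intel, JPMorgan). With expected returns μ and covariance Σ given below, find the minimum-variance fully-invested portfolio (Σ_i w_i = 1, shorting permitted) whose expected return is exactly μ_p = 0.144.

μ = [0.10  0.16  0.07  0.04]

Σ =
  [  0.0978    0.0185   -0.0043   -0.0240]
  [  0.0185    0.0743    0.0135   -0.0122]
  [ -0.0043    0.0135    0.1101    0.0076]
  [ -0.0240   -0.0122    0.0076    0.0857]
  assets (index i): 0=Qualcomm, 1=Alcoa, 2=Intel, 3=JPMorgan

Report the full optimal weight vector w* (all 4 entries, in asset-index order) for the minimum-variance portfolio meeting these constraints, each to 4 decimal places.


g=Σ⁻¹μ = [0.8938  2.0263  0.3550  0.9740]
h=Σ⁻¹𝟙 = [12.2694  11.7856  7.0011  16.1615]
a=μᵀg=0.477404  b=𝟙ᵀg=4.249178  c=𝟙ᵀh=47.217661  D=ac−b²=4.486396
λ₁=(c·0.144−b)/D = (47.217661·0.144−4.249178)/4.486396 = 0.568422
λ₂=(a−b·0.144)/D = (0.477404−4.249178·0.144)/4.486396 = -0.029974
w* = 0.568422·g + -0.029974·h:
  w_0 = 0.568422·0.8938 + -0.029974·12.2694 = 0.1403  (Qualcomm)
  w_1 = 0.568422·2.0263 + -0.029974·11.7856 = 0.7985  (Alcoa)
  w_2 = 0.568422·0.3550 + -0.029974·7.0011 = -0.0081  (Intel)
  w_3 = 0.568422·0.9740 + -0.029974·16.1615 = 0.0692  (JPMorgan)
Σw_i=1.0000  μᵀw=0.1440
σ²=wᵀΣw=λ₁·μ_p+λ₂ = 0.568422·0.144 + -0.029974 = 0.051878 ≈ 0.0519

0.1403  0.7985  -0.0081  0.0692


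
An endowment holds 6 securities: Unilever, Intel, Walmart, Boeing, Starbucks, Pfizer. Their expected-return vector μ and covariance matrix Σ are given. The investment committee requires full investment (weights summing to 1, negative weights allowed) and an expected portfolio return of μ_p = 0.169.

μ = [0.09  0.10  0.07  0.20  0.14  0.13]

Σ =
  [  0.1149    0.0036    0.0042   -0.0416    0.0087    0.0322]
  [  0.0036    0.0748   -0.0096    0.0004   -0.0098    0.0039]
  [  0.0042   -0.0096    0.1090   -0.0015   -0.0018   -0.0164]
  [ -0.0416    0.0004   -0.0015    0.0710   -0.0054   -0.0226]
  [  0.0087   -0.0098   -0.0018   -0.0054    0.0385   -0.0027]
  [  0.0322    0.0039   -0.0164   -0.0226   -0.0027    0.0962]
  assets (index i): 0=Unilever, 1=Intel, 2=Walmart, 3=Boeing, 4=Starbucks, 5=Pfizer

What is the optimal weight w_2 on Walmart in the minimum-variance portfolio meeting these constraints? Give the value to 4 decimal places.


g=Σ⁻¹μ = [1.4036  1.8986  1.2375  4.7296  4.6820  2.2580]
h=Σ⁻¹𝟙 = [10.8386  18.0562  13.6969  28.2783  33.8471  15.9634]
a=μᵀg=2.297760  b=𝟙ᵀg=16.209367  c=𝟙ᵀh=120.680467  D=ac−b²=14.551222
λ₁=(c·0.169−b)/D = (120.680467·0.169−16.209367)/14.551222 = 0.287648
λ₂=(a−b·0.169)/D = (2.297760−16.209367·0.169)/14.551222 = -0.030350
w* = 0.287648·g + -0.030350·h:
  w_0 = 0.287648·1.4036 + -0.030350·10.8386 = 0.0748  (Unilever)
  w_1 = 0.287648·1.8986 + -0.030350·18.0562 = -0.0019  (Intel)
  w_2 = 0.287648·1.2375 + -0.030350·13.6969 = -0.0597  (Walmart)
  w_3 = 0.287648·4.7296 + -0.030350·28.2783 = 0.5022  (Boeing)
  w_4 = 0.287648·4.6820 + -0.030350·33.8471 = 0.3195  (Starbucks)
  w_5 = 0.287648·2.2580 + -0.030350·15.9634 = 0.1650  (Pfizer)
Σw_i=1.0000  μᵀw=0.1690
σ²=wᵀΣw=λ₁·μ_p+λ₂ = 0.287648·0.169 + -0.030350 = 0.018263 ≈ 0.0183

-0.0597


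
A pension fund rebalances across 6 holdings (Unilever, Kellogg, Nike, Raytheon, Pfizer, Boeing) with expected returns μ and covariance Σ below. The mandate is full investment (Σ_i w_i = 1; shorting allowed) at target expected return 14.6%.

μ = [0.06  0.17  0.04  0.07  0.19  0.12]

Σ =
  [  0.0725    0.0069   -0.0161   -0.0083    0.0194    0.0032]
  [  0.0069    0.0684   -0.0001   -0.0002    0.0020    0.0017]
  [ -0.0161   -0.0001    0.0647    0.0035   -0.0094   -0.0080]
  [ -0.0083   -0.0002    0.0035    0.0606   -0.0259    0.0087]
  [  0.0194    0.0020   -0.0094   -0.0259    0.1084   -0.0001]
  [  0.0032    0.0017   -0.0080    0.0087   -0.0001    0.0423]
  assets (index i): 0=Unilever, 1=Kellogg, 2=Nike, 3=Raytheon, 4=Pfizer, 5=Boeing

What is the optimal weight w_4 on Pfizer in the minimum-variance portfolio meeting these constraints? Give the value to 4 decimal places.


u=Σ⁻¹μ = [0.3881  2.3251  1.2630  1.6897  2.1561  2.6105]
v=Σ⁻¹𝟙 = [15.5268  12.2125  22.9092  19.6703  12.9280  22.2928]
a=μᵀu=1.310266  b=𝟙ᵀu=10.432477  c=𝟙ᵀv=105.539596  D=ac−b²=29.448387
λ₁=(c·0.146−b)/D = (105.539596·0.146−10.432477)/29.448387 = 0.168984
λ₂=(a−b·0.146)/D = (1.310266−10.432477·0.146)/29.448387 = -0.007229
w* = 0.168984·u + -0.007229·v:
  w_0 = 0.168984·0.3881 + -0.007229·15.5268 = -0.0467  (Unilever)
  w_1 = 0.168984·2.3251 + -0.007229·12.2125 = 0.3046  (Kellogg)
  w_2 = 0.168984·1.2630 + -0.007229·22.9092 = 0.0478  (Nike)
  w_3 = 0.168984·1.6897 + -0.007229·19.6703 = 0.1433  (Raytheon)
  w_4 = 0.168984·2.1561 + -0.007229·12.9280 = 0.2709  (Pfizer)
  w_5 = 0.168984·2.6105 + -0.007229·22.2928 = 0.2800  (Boeing)
Σw_i=1.0000  μᵀw=0.1460
σ²=wᵀΣw=λ₁·μ_p+λ₂ = 0.168984·0.146 + -0.007229 = 0.017443 ≈ 0.0174

0.2709


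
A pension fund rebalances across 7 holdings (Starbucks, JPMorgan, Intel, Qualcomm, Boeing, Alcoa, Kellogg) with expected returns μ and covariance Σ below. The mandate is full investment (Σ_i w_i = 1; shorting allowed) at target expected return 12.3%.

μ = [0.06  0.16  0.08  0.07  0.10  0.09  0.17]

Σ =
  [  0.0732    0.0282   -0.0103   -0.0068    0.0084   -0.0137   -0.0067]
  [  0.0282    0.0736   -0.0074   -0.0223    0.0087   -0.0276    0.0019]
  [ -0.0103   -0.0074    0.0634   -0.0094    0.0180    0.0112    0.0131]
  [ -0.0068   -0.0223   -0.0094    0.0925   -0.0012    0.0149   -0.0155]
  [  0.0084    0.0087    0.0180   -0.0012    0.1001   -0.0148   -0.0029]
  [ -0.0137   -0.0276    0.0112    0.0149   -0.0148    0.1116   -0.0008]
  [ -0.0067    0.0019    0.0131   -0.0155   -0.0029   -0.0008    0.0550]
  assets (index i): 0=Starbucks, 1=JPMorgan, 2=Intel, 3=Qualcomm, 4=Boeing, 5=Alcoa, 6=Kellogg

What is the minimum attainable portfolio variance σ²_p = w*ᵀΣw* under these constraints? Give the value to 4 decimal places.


0.0101

x=Σ⁻¹μ = [0.4259  3.0123  0.7491  1.9579  0.8997  1.4114  3.4800]
y=Σ⁻¹𝟙 = [13.6823  18.9433  14.3248  19.6023  7.3213  12.3981  21.8729]
a=μᵀx=1.513113  b=𝟙ᵀx=11.936361  c=𝟙ᵀy=108.144960  D=ac−b²=21.158807
λ₁=(c·0.123−b)/D = (108.144960·0.123−11.936361)/21.158807 = 0.064534
λ₂=(a−b·0.123)/D = (1.513113−11.936361·0.123)/21.158807 = 0.002124
w* = 0.064534·x + 0.002124·y:
  w_0 = 0.064534·0.4259 + 0.002124·13.6823 = 0.0565  (Starbucks)
  w_1 = 0.064534·3.0123 + 0.002124·18.9433 = 0.2346  (JPMorgan)
  w_2 = 0.064534·0.7491 + 0.002124·14.3248 = 0.0788  (Intel)
  w_3 = 0.064534·1.9579 + 0.002124·19.6023 = 0.1680  (Qualcomm)
  w_4 = 0.064534·0.8997 + 0.002124·7.3213 = 0.0736  (Boeing)
  w_5 = 0.064534·1.4114 + 0.002124·12.3981 = 0.1174  (Alcoa)
  w_6 = 0.064534·3.4800 + 0.002124·21.8729 = 0.2710  (Kellogg)
Σw_i=1.0000  μᵀw=0.1230
σ²=wᵀΣw=λ₁·μ_p+λ₂ = 0.064534·0.123 + 0.002124 = 0.010062 ≈ 0.0101


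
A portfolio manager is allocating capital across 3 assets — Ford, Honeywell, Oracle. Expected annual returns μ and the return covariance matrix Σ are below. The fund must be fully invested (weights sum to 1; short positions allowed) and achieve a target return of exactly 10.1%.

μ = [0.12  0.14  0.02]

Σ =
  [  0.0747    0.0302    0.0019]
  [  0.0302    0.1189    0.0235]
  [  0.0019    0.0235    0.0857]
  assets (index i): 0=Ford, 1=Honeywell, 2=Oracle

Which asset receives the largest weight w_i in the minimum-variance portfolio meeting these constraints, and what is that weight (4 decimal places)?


x=Σ⁻¹μ = [1.2578  0.8642  -0.0315]
y=Σ⁻¹𝟙 = [11.7663  3.3487  10.4895]
a=μᵀx=0.271299  b=𝟙ᵀx=2.090555  c=𝟙ᵀy=25.604434  D=ac−b²=2.576047
λ₁=(c·0.101−b)/D = (25.604434·0.101−2.090555)/2.576047 = 0.192346
λ₂=(a−b·0.101)/D = (0.271299−2.090555·0.101)/2.576047 = 0.023351
w* = 0.192346·x + 0.023351·y:
  w_0 = 0.192346·1.2578 + 0.023351·11.7663 = 0.5167  (Ford)
  w_1 = 0.192346·0.8642 + 0.023351·3.3487 = 0.2444  (Honeywell)
  w_2 = 0.192346·-0.0315 + 0.023351·10.4895 = 0.2389  (Oracle)
Σw_i=1.0000  μᵀw=0.1010
σ²=wᵀΣw=λ₁·μ_p+λ₂ = 0.192346·0.101 + 0.023351 = 0.042778 ≈ 0.0428

Ford (0.5167)


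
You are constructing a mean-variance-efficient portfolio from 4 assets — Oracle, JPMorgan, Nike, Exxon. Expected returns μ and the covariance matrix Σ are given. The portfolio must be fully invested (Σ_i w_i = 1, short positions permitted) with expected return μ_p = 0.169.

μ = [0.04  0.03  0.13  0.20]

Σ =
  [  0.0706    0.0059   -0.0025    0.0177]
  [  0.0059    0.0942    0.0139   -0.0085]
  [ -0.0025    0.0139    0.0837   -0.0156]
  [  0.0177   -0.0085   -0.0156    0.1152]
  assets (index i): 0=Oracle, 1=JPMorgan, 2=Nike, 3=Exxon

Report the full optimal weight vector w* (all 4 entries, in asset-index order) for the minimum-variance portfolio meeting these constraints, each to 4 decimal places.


u=Σ⁻¹μ = [0.1170  0.2115  1.8924  1.9900]
v=Σ⁻¹𝟙 = [11.5450  8.8772  12.5440  9.2604]
a=μᵀu=0.655042  b=𝟙ᵀu=4.210911  c=𝟙ᵀv=42.226585  D=ac−b²=9.928427
λ₁=(c·0.169−b)/D = (42.226585·0.169−4.210911)/9.928427 = 0.294647
λ₂=(a−b·0.169)/D = (0.655042−4.210911·0.169)/9.928427 = -0.005701
w* = 0.294647·u + -0.005701·v:
  w_0 = 0.294647·0.1170 + -0.005701·11.5450 = -0.0313  (Oracle)
  w_1 = 0.294647·0.2115 + -0.005701·8.8772 = 0.0117  (JPMorgan)
  w_2 = 0.294647·1.8924 + -0.005701·12.5440 = 0.4861  (Nike)
  w_3 = 0.294647·1.9900 + -0.005701·9.2604 = 0.5336  (Exxon)
Σw_i=1.0000  μᵀw=0.1690
σ²=wᵀΣw=λ₁·μ_p+λ₂ = 0.294647·0.169 + -0.005701 = 0.044094 ≈ 0.0441

-0.0313  0.0117  0.4861  0.5336


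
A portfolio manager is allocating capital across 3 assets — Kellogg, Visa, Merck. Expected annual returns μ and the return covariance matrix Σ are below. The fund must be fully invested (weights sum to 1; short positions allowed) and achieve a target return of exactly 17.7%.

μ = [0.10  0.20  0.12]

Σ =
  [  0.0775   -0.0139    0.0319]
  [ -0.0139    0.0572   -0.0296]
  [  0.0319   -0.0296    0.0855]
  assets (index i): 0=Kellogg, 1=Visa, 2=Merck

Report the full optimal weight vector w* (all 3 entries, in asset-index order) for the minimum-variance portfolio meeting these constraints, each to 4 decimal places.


-0.0202  0.7074  0.3128

g=Σ⁻¹μ = [1.0687  5.2094  2.8083]
h=Σ⁻¹𝟙 = [10.8338  29.3305  17.8080]
a=μᵀg=1.485755  b=𝟙ᵀg=9.086451  c=𝟙ᵀh=57.972361  D=ac−b²=3.569114
λ₁=(c·0.177−b)/D = (57.972361·0.177−9.086451)/3.569114 = 0.329117
λ₂=(a−b·0.177)/D = (1.485755−9.086451·0.177)/3.569114 = -0.034335
w* = 0.329117·g + -0.034335·h:
  w_0 = 0.329117·1.0687 + -0.034335·10.8338 = -0.0202  (Kellogg)
  w_1 = 0.329117·5.2094 + -0.034335·29.3305 = 0.7074  (Visa)
  w_2 = 0.329117·2.8083 + -0.034335·17.8080 = 0.3128  (Merck)
Σw_i=1.0000  μᵀw=0.1770
σ²=wᵀΣw=λ₁·μ_p+λ₂ = 0.329117·0.177 + -0.034335 = 0.023918 ≈ 0.0239


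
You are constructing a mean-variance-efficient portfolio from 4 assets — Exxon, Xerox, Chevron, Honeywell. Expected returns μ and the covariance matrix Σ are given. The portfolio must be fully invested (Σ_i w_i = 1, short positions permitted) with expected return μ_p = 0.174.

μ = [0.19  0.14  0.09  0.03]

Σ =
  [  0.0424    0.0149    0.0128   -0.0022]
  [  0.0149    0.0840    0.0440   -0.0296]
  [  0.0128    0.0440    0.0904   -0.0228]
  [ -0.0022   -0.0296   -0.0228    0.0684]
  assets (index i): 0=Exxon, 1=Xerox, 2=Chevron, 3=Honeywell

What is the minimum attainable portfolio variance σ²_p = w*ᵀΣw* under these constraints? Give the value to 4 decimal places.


u=Σ⁻¹μ = [4.0559  1.3194  0.0727  1.1643]
v=Σ⁻¹𝟙 = [17.8524  12.6559  8.2842  23.4323]
a=μᵀu=0.996815  b=𝟙ᵀu=6.612317  c=𝟙ᵀv=62.224674  D=ac−b²=18.303747
λ₁=(c·0.174−b)/D = (62.224674·0.174−6.612317)/18.303747 = 0.230268
λ₂=(a−b·0.174)/D = (0.996815−6.612317·0.174)/18.303747 = -0.008399
w* = 0.230268·u + -0.008399·v:
  w_0 = 0.230268·4.0559 + -0.008399·17.8524 = 0.7840  (Exxon)
  w_1 = 0.230268·1.3194 + -0.008399·12.6559 = 0.1975  (Xerox)
  w_2 = 0.230268·0.0727 + -0.008399·8.2842 = -0.0528  (Chevron)
  w_3 = 0.230268·1.1643 + -0.008399·23.4323 = 0.0713  (Honeywell)
Σw_i=1.0000  μᵀw=0.1740
σ²=wᵀΣw=λ₁·μ_p+λ₂ = 0.230268·0.174 + -0.008399 = 0.031668 ≈ 0.0317

0.0317


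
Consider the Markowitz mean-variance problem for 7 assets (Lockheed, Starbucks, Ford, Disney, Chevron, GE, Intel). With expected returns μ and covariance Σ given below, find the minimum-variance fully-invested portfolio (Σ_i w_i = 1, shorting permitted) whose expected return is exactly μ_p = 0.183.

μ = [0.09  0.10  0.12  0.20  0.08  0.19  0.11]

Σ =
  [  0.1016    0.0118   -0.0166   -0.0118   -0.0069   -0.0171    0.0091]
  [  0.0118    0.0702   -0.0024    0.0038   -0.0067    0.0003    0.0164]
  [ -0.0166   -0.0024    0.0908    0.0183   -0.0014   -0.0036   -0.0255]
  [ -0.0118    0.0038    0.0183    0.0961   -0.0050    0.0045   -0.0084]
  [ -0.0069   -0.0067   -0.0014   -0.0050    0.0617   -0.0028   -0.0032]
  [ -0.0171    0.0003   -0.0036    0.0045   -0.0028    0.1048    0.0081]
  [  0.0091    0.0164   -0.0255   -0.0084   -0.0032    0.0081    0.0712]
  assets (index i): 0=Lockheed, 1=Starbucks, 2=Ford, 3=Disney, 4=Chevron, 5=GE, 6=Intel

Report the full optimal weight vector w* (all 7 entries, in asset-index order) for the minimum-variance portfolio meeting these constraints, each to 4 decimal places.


0.0883  -0.0566  0.0773  0.4597  -0.0612  0.3777  0.1148

p=Σ⁻¹μ = [1.6256  0.8326  1.8723  2.0705  1.9677  1.9549  1.9263]
q=Σ⁻¹𝟙 = [14.6067  9.8321  17.3850  10.5850  21.5589  11.2963  17.0724]
a=μᵀp=1.609096  b=𝟙ᵀp=12.249996  c=𝟙ᵀq=102.336446  D=ac−b²=14.606709
λ₁=(c·0.183−b)/D = (102.336446·0.183−12.249996)/14.606709 = 0.443466
λ₂=(a−b·0.183)/D = (1.609096−12.249996·0.183)/14.606709 = -0.043313
w* = 0.443466·p + -0.043313·q:
  w_0 = 0.443466·1.6256 + -0.043313·14.6067 = 0.0883  (Lockheed)
  w_1 = 0.443466·0.8326 + -0.043313·9.8321 = -0.0566  (Starbucks)
  w_2 = 0.443466·1.8723 + -0.043313·17.3850 = 0.0773  (Ford)
  w_3 = 0.443466·2.0705 + -0.043313·10.5850 = 0.4597  (Disney)
  w_4 = 0.443466·1.9677 + -0.043313·21.5589 = -0.0612  (Chevron)
  w_5 = 0.443466·1.9549 + -0.043313·11.2963 = 0.3777  (GE)
  w_6 = 0.443466·1.9263 + -0.043313·17.0724 = 0.1148  (Intel)
Σw_i=1.0000  μᵀw=0.1830
σ²=wᵀΣw=λ₁·μ_p+λ₂ = 0.443466·0.183 + -0.043313 = 0.037842 ≈ 0.0378


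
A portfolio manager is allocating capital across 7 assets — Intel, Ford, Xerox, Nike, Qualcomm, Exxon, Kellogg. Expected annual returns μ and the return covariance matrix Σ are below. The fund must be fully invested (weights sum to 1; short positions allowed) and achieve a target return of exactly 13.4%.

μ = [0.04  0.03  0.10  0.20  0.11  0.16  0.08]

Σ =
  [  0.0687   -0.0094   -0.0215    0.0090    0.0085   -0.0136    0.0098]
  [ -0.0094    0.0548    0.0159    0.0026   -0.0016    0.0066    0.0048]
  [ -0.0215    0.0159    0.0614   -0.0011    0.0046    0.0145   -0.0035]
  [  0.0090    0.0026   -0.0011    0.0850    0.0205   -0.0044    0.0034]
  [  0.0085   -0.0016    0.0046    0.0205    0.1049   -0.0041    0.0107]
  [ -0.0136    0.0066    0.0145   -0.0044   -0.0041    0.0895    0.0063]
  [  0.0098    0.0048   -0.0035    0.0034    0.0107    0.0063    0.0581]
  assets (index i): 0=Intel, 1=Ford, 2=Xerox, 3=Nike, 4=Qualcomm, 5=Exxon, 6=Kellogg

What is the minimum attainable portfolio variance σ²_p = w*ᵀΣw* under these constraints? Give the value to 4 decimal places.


0.0172

g=Σ⁻¹μ = [0.9430  -0.1529  1.6481  2.2269  0.4355  1.7392  0.9307]
h=Σ⁻¹𝟙 = [20.8544  14.1750  17.9101  8.2523  4.9294  10.2453  11.1003]
a=μᵀg=1.043942  b=𝟙ᵀg=7.770398  c=𝟙ᵀh=87.466783  D=ac−b²=30.931145
λ₁=(c·0.134−b)/D = (87.466783·0.134−7.770398)/30.931145 = 0.127708
λ₂=(a−b·0.134)/D = (1.043942−7.770398·0.134)/30.931145 = 0.000088
w* = 0.127708·g + 0.000088·h:
  w_0 = 0.127708·0.9430 + 0.000088·20.8544 = 0.1223  (Intel)
  w_1 = 0.127708·-0.1529 + 0.000088·14.1750 = -0.0183  (Ford)
  w_2 = 0.127708·1.6481 + 0.000088·17.9101 = 0.2120  (Xerox)
  w_3 = 0.127708·2.2269 + 0.000088·8.2523 = 0.2851  (Nike)
  w_4 = 0.127708·0.4355 + 0.000088·4.9294 = 0.0560  (Qualcomm)
  w_5 = 0.127708·1.7392 + 0.000088·10.2453 = 0.2230  (Exxon)
  w_6 = 0.127708·0.9307 + 0.000088·11.1003 = 0.1198  (Kellogg)
Σw_i=1.0000  μᵀw=0.1340
σ²=wᵀΣw=λ₁·μ_p+λ₂ = 0.127708·0.134 + 0.000088 = 0.017200 ≈ 0.0172


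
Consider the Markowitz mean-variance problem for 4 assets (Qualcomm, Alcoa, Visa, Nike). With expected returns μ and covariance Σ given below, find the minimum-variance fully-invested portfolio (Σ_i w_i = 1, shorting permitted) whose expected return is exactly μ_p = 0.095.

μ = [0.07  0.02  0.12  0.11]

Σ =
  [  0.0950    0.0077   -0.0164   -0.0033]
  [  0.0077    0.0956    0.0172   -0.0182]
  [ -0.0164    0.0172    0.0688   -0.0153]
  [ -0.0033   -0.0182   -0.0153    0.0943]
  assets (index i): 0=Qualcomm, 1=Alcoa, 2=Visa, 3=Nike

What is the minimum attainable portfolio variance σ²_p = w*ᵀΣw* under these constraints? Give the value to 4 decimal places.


u=Σ⁻¹μ = [1.2059  -0.0145  2.3897  1.5936]
v=Σ⁻¹𝟙 = [13.6480  8.9553  19.0869  15.9073]
a=μᵀu=0.546179  b=𝟙ᵀu=5.174692  c=𝟙ᵀv=57.597482  D=ac−b²=4.681108
λ₁=(c·0.095−b)/D = (57.597482·0.095−5.174692)/4.681108 = 0.063461
λ₂=(a−b·0.095)/D = (0.546179−5.174692·0.095)/4.681108 = 0.011660
w* = 0.063461·u + 0.011660·v:
  w_0 = 0.063461·1.2059 + 0.011660·13.6480 = 0.2357  (Qualcomm)
  w_1 = 0.063461·-0.0145 + 0.011660·8.9553 = 0.1035  (Alcoa)
  w_2 = 0.063461·2.3897 + 0.011660·19.0869 = 0.3742  (Visa)
  w_3 = 0.063461·1.5936 + 0.011660·15.9073 = 0.2866  (Nike)
Σw_i=1.0000  μᵀw=0.0950
σ²=wᵀΣw=λ₁·μ_p+λ₂ = 0.063461·0.095 + 0.011660 = 0.017689 ≈ 0.0177

0.0177


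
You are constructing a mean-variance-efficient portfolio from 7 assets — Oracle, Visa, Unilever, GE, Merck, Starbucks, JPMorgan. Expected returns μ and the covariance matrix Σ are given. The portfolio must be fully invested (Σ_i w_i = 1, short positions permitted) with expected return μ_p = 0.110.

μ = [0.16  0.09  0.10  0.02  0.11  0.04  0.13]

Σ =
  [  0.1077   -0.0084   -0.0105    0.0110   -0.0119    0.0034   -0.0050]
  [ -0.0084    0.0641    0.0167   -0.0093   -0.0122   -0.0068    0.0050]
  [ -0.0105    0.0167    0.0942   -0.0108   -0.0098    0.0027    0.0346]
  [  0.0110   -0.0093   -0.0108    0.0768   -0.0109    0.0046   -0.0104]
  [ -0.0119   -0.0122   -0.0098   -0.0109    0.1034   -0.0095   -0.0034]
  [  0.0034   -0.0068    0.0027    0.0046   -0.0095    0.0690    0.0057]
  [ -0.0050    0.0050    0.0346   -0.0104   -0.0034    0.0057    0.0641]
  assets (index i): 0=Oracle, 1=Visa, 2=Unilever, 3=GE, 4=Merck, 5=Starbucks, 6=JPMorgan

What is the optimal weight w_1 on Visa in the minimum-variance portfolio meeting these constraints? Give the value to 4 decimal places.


0.2013

g=Σ⁻¹μ = [1.8635  1.8903  0.4773  0.7576  1.7528  0.6875  1.9231]
h=Σ⁻¹𝟙 = [11.9102  22.2151  6.4620  18.4053  18.1379  15.9695  13.8370]
a=μᵀg=1.001477  b=𝟙ᵀg=9.352047  c=𝟙ᵀh=106.936912  D=ac−b²=19.634052
λ₁=(c·0.110−b)/D = (106.936912·0.110−9.352047)/19.634052 = 0.122798
λ₂=(a−b·0.110)/D = (1.001477−9.352047·0.110)/19.634052 = -0.001388
w* = 0.122798·g + -0.001388·h:
  w_0 = 0.122798·1.8635 + -0.001388·11.9102 = 0.2123  (Oracle)
  w_1 = 0.122798·1.8903 + -0.001388·22.2151 = 0.2013  (Visa)
  w_2 = 0.122798·0.4773 + -0.001388·6.4620 = 0.0496  (Unilever)
  w_3 = 0.122798·0.7576 + -0.001388·18.4053 = 0.0675  (GE)
  w_4 = 0.122798·1.7528 + -0.001388·18.1379 = 0.1901  (Merck)
  w_5 = 0.122798·0.6875 + -0.001388·15.9695 = 0.0623  (Starbucks)
  w_6 = 0.122798·1.9231 + -0.001388·13.8370 = 0.2169  (JPMorgan)
Σw_i=1.0000  μᵀw=0.1100
σ²=wᵀΣw=λ₁·μ_p+λ₂ = 0.122798·0.110 + -0.001388 = 0.012120 ≈ 0.0121


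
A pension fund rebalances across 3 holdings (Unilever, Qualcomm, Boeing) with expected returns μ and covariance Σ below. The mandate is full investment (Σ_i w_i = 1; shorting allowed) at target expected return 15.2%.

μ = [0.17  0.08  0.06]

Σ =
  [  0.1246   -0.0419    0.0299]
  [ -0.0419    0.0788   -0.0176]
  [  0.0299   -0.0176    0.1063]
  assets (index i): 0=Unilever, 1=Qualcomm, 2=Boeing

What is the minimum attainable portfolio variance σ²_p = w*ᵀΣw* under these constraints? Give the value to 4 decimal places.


0.0569

x=Σ⁻¹μ = [2.0052  2.1615  0.3583]
y=Σ⁻¹𝟙 = [13.0984  21.7372  9.3220]
a=μᵀx=0.535309  b=𝟙ᵀx=4.525023  c=𝟙ᵀy=44.157614  D=ac−b²=3.162114
λ₁=(c·0.152−b)/D = (44.157614·0.152−4.525023)/3.162114 = 0.691605
λ₂=(a−b·0.152)/D = (0.535309−4.525023·0.152)/3.162114 = -0.048226
w* = 0.691605·x + -0.048226·y:
  w_0 = 0.691605·2.0052 + -0.048226·13.0984 = 0.7552  (Unilever)
  w_1 = 0.691605·2.1615 + -0.048226·21.7372 = 0.4466  (Qualcomm)
  w_2 = 0.691605·0.3583 + -0.048226·9.3220 = -0.2018  (Boeing)
Σw_i=1.0000  μᵀw=0.1520
σ²=wᵀΣw=λ₁·μ_p+λ₂ = 0.691605·0.152 + -0.048226 = 0.056898 ≈ 0.0569


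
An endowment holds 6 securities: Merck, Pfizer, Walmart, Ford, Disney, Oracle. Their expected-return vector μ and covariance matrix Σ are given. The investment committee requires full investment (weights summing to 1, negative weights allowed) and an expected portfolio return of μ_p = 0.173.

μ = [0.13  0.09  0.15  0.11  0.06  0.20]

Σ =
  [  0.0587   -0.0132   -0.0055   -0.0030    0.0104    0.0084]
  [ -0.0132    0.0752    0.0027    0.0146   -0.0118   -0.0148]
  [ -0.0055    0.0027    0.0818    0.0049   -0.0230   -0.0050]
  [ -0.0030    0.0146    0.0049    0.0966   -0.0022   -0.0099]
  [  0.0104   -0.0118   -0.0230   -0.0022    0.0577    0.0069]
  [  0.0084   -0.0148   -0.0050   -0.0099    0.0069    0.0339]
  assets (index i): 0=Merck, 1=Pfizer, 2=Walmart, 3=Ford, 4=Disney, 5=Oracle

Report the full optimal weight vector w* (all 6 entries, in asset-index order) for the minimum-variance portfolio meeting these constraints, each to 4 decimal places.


g=Σ⁻¹μ = [1.8710  2.8046  2.6503  1.4062  1.5312  7.1504]
h=Σ⁻¹𝟙 = [15.4095  24.3441  20.7989  10.4910  23.7252  37.6108]
a=μᵀg=2.569828  b=𝟙ᵀg=17.413710  c=𝟙ᵀh=132.379417  D=ac−b²=36.955104
λ₁=(c·0.173−b)/D = (132.379417·0.173−17.413710)/36.955104 = 0.148503
λ₂=(a−b·0.173)/D = (2.569828−17.413710·0.173)/36.955104 = -0.011981
w* = 0.148503·g + -0.011981·h:
  w_0 = 0.148503·1.8710 + -0.011981·15.4095 = 0.0932  (Merck)
  w_1 = 0.148503·2.8046 + -0.011981·24.3441 = 0.1248  (Pfizer)
  w_2 = 0.148503·2.6503 + -0.011981·20.7989 = 0.1444  (Walmart)
  w_3 = 0.148503·1.4062 + -0.011981·10.4910 = 0.0831  (Ford)
  w_4 = 0.148503·1.5312 + -0.011981·23.7252 = -0.0569  (Disney)
  w_5 = 0.148503·7.1504 + -0.011981·37.6108 = 0.6113  (Oracle)
Σw_i=1.0000  μᵀw=0.1730
σ²=wᵀΣw=λ₁·μ_p+λ₂ = 0.148503·0.173 + -0.011981 = 0.013710 ≈ 0.0137

0.0932  0.1248  0.1444  0.0831  -0.0569  0.6113


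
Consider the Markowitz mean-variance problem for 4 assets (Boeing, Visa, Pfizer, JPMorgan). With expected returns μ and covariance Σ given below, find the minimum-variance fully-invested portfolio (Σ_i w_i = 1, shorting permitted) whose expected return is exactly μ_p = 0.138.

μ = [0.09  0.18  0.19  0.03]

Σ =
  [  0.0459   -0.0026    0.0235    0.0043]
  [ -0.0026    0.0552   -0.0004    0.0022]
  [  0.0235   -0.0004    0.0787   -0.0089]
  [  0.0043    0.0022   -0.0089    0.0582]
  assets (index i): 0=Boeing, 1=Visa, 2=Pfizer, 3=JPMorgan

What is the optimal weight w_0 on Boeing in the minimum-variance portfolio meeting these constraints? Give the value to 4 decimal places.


0.1954

u=Σ⁻¹μ = [0.9475  3.2953  2.2228  0.6608]
v=Σ⁻¹𝟙 = [16.1984  18.2807  9.8627  16.8025]
a=μᵀu=1.120577  b=𝟙ᵀu=7.126368  c=𝟙ᵀv=61.144307  D=ac−b²=17.731784
λ₁=(c·0.138−b)/D = (61.144307·0.138−7.126368)/17.731784 = 0.073966
λ₂=(a−b·0.138)/D = (1.120577−7.126368·0.138)/17.731784 = 0.007734
w* = 0.073966·u + 0.007734·v:
  w_0 = 0.073966·0.9475 + 0.007734·16.1984 = 0.1954  (Boeing)
  w_1 = 0.073966·3.2953 + 0.007734·18.2807 = 0.3851  (Visa)
  w_2 = 0.073966·2.2228 + 0.007734·9.8627 = 0.2407  (Pfizer)
  w_3 = 0.073966·0.6608 + 0.007734·16.8025 = 0.1788  (JPMorgan)
Σw_i=1.0000  μᵀw=0.1380
σ²=wᵀΣw=λ₁·μ_p+λ₂ = 0.073966·0.138 + 0.007734 = 0.017941 ≈ 0.0179


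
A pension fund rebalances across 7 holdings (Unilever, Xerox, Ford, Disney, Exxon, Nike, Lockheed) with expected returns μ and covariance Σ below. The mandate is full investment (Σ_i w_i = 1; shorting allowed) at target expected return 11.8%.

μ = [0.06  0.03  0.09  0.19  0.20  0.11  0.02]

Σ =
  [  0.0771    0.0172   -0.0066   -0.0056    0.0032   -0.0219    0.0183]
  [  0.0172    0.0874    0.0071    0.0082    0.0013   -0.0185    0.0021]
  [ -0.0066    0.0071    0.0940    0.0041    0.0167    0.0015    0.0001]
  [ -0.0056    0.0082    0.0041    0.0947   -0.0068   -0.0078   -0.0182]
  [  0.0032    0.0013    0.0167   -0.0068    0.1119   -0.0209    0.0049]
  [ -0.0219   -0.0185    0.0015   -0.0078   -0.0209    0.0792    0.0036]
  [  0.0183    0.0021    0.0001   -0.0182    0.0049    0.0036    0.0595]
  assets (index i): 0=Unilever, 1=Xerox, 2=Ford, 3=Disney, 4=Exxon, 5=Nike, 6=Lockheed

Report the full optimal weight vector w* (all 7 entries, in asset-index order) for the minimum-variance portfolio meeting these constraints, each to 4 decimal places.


0.1532  0.0739  0.0644  0.1979  0.1690  0.2506  0.0910

x=Σ⁻¹μ = [1.5502  0.3016  0.4795  2.4907  2.3169  2.7240  0.2542]
y=Σ⁻¹𝟙 = [15.0987  10.7688  7.7022  15.6780  11.8969  23.2097  14.1815]
a=μᵀx=1.386561  b=𝟙ᵀx=10.117083  c=𝟙ᵀy=98.535774  D=ac−b²=34.270446
λ₁=(c·0.118−b)/D = (98.535774·0.118−10.117083)/34.270446 = 0.044065
λ₂=(a−b·0.118)/D = (1.386561−10.117083·0.118)/34.270446 = 0.005624
w* = 0.044065·x + 0.005624·y:
  w_0 = 0.044065·1.5502 + 0.005624·15.0987 = 0.1532  (Unilever)
  w_1 = 0.044065·0.3016 + 0.005624·10.7688 = 0.0739  (Xerox)
  w_2 = 0.044065·0.4795 + 0.005624·7.7022 = 0.0644  (Ford)
  w_3 = 0.044065·2.4907 + 0.005624·15.6780 = 0.1979  (Disney)
  w_4 = 0.044065·2.3169 + 0.005624·11.8969 = 0.1690  (Exxon)
  w_5 = 0.044065·2.7240 + 0.005624·23.2097 = 0.2506  (Nike)
  w_6 = 0.044065·0.2542 + 0.005624·14.1815 = 0.0910  (Lockheed)
Σw_i=1.0000  μᵀw=0.1180
σ²=wᵀΣw=λ₁·μ_p+λ₂ = 0.044065·0.118 + 0.005624 = 0.010824 ≈ 0.0108


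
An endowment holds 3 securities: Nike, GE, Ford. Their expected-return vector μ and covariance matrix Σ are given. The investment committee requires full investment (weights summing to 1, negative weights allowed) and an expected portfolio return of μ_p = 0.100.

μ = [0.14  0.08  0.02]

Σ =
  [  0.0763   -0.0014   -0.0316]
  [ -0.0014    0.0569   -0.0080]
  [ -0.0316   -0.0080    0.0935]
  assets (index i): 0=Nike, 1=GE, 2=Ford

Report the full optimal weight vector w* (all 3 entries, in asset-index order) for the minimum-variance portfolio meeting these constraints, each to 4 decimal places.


0.5117  0.3100  0.1783

x=Σ⁻¹μ = [2.3381  1.6242  1.1431]
y=Σ⁻¹𝟙 = [21.6963  20.8945  19.8156]
a=μᵀx=0.480128  b=𝟙ᵀx=5.105353  c=𝟙ᵀy=62.406410  D=ac−b²=3.898466
λ₁=(c·0.100−b)/D = (62.406410·0.100−5.105353)/3.898466 = 0.291214
λ₂=(a−b·0.100)/D = (0.480128−5.105353·0.100)/3.898466 = -0.007800
w* = 0.291214·x + -0.007800·y:
  w_0 = 0.291214·2.3381 + -0.007800·21.6963 = 0.5117  (Nike)
  w_1 = 0.291214·1.6242 + -0.007800·20.8945 = 0.3100  (GE)
  w_2 = 0.291214·1.1431 + -0.007800·19.8156 = 0.1783  (Ford)
Σw_i=1.0000  μᵀw=0.1000
σ²=wᵀΣw=λ₁·μ_p+λ₂ = 0.291214·0.100 + -0.007800 = 0.021322 ≈ 0.0213


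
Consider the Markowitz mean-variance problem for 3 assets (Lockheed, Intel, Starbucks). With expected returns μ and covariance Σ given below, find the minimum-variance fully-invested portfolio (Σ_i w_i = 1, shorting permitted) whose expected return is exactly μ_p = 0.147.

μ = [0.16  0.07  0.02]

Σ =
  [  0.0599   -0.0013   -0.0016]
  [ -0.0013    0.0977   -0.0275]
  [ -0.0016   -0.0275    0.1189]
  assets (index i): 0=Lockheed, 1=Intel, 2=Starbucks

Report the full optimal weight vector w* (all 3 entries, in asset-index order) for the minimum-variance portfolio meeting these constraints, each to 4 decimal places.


0.8522  0.1539  -0.0061

x=Σ⁻¹μ = [2.7007  0.8664  0.4049]
y=Σ⁻¹𝟙 = [17.3100  13.7968  11.8344]
a=μᵀx=0.500864  b=𝟙ᵀx=3.972070  c=𝟙ᵀy=42.941230  D=ac−b²=5.730398
λ₁=(c·0.147−b)/D = (42.941230·0.147−3.972070)/5.730398 = 0.408399
λ₂=(a−b·0.147)/D = (0.500864−3.972070·0.147)/5.730398 = -0.014489
w* = 0.408399·x + -0.014489·y:
  w_0 = 0.408399·2.7007 + -0.014489·17.3100 = 0.8522  (Lockheed)
  w_1 = 0.408399·0.8664 + -0.014489·13.7968 = 0.1539  (Intel)
  w_2 = 0.408399·0.4049 + -0.014489·11.8344 = -0.0061  (Starbucks)
Σw_i=1.0000  μᵀw=0.1470
σ²=wᵀΣw=λ₁·μ_p+λ₂ = 0.408399·0.147 + -0.014489 = 0.045545 ≈ 0.0455


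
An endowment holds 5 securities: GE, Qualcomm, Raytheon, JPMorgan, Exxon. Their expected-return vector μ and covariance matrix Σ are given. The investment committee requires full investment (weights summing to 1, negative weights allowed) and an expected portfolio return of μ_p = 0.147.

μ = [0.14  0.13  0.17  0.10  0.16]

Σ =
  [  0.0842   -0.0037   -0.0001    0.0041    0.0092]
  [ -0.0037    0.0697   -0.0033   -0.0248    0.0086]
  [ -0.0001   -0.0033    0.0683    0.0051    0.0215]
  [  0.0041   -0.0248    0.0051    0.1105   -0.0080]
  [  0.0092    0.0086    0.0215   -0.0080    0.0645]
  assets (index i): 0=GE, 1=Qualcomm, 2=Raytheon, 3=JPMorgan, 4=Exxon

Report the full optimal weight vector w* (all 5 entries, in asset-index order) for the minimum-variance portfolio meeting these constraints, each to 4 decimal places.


0.1795  0.2289  0.3047  0.0932  0.1937

u=Σ⁻¹μ = [1.5447  2.3607  2.0504  1.3867  1.4341]
v=Σ⁻¹𝟙 = [11.0986  19.0033  11.7430  13.0189  9.0875]
a=μᵀu=1.239820  b=𝟙ᵀu=8.776431  c=𝟙ᵀv=63.951307  D=ac−b²=2.262335
λ₁=(c·0.147−b)/D = (63.951307·0.147−8.776431)/2.262335 = 0.276003
λ₂=(a−b·0.147)/D = (1.239820−8.776431·0.147)/2.262335 = -0.022241
w* = 0.276003·u + -0.022241·v:
  w_0 = 0.276003·1.5447 + -0.022241·11.0986 = 0.1795  (GE)
  w_1 = 0.276003·2.3607 + -0.022241·19.0033 = 0.2289  (Qualcomm)
  w_2 = 0.276003·2.0504 + -0.022241·11.7430 = 0.3047  (Raytheon)
  w_3 = 0.276003·1.3867 + -0.022241·13.0189 = 0.0932  (JPMorgan)
  w_4 = 0.276003·1.4341 + -0.022241·9.0875 = 0.1937  (Exxon)
Σw_i=1.0000  μᵀw=0.1470
σ²=wᵀΣw=λ₁·μ_p+λ₂ = 0.276003·0.147 + -0.022241 = 0.018332 ≈ 0.0183


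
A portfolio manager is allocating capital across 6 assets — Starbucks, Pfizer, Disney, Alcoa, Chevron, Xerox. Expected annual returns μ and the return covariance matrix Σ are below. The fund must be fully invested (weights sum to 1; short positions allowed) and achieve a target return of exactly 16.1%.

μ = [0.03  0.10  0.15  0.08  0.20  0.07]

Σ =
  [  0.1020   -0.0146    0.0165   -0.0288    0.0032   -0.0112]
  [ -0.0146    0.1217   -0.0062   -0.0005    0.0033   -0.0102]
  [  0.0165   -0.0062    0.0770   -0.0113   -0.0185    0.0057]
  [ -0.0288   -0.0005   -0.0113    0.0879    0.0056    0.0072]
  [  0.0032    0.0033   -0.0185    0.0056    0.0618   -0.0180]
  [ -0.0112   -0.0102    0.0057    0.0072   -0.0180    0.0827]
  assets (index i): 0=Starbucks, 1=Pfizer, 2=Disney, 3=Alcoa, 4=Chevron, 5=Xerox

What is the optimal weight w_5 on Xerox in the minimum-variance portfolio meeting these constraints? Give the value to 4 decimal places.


u=Σ⁻¹μ = [0.2648  1.0339  3.0712  0.9730  4.4910  1.6909]
v=Σ⁻¹𝟙 = [14.2191  11.7503  17.5534  15.3465  23.9641  18.1368]
a=μᵀu=1.666414  b=𝟙ᵀu=11.524725  c=𝟙ᵀv=100.970183  D=ac−b²=35.438817
λ₁=(c·0.161−b)/D = (100.970183·0.161−11.524725)/35.438817 = 0.133511
λ₂=(a−b·0.161)/D = (1.666414−11.524725·0.161)/35.438817 = -0.005335
w* = 0.133511·u + -0.005335·v:
  w_0 = 0.133511·0.2648 + -0.005335·14.2191 = -0.0405  (Starbucks)
  w_1 = 0.133511·1.0339 + -0.005335·11.7503 = 0.0753  (Pfizer)
  w_2 = 0.133511·3.0712 + -0.005335·17.5534 = 0.3164  (Disney)
  w_3 = 0.133511·0.9730 + -0.005335·15.3465 = 0.0480  (Alcoa)
  w_4 = 0.133511·4.4910 + -0.005335·23.9641 = 0.4718  (Chevron)
  w_5 = 0.133511·1.6909 + -0.005335·18.1368 = 0.1290  (Xerox)
Σw_i=1.0000  μᵀw=0.1610
σ²=wᵀΣw=λ₁·μ_p+λ₂ = 0.133511·0.161 + -0.005335 = 0.016160 ≈ 0.0162

0.1290
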